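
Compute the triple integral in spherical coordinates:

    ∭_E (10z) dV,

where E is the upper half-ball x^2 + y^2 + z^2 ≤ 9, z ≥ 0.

In spherical coordinates, x = ρ sin(φ) cos(θ), y = ρ sin(φ) sin(θ), z = ρ cos(φ), and dV = ρ^2 sin(φ) dρ dφ dθ.

The integrand becomes 10ρ cos(φ), so

    ∭_E (10z) dV = ∫_{0}^{2π} ∫_{0}^{π/2} ∫_{0}^{3} (10ρ cos(φ)) · ρ^2 sin(φ) dρ dφ dθ.

Inner (ρ): 405sin(2φ)/4.
Middle (φ): 405/4.
Outer (θ): 405π/2.

Therefore the triple integral equals 405π/2.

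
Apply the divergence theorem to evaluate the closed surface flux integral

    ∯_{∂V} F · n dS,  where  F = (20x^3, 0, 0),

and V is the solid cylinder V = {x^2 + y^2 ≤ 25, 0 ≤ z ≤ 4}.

By the divergence theorem,

    ∯_{∂V} F · n dS = ∭_V (∇ · F) dV.

Compute the divergence:
    ∇ · F = ∂F_x/∂x + ∂F_y/∂y + ∂F_z/∂z = 60x^2 + 0 + 0 = 60x^2.

In cylindrical coordinates, x = r cos(θ), y = r sin(θ), z = z, dV = r dr dθ dz, with 0 ≤ r ≤ 5, 0 ≤ θ ≤ 2π, 0 ≤ z ≤ 4.

The integrand, after substitution and multiplying by the volume element, becomes (60r^2cos(θ)^2) · r, so

    ∭_V (∇·F) dV = ∫_0^{2π} ∫_0^{5} ∫_0^{4} (60r^2cos(θ)^2) · r dz dr dθ.

Inner (z from 0 to 4): 240r^3cos(θ)^2.
Middle (r from 0 to 5): 37500cos(θ)^2.
Outer (θ from 0 to 2π): 37500π.

Therefore ∯_{∂V} F · n dS = 37500π.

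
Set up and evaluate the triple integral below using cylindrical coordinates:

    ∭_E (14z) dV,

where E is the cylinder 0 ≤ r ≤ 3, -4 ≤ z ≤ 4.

In cylindrical coordinates, x = r cos(θ), y = r sin(θ), z = z, and dV = r dr dθ dz.

The integrand becomes 14z, so

    ∭_E (14z) dV = ∫_{0}^{2π} ∫_{0}^{3} ∫_{-4}^{4} (14z) · r dz dr dθ.

Inner (z): 0.
Middle (r from 0 to 3): 0.
Outer (θ): 0.

Therefore the triple integral equals 0.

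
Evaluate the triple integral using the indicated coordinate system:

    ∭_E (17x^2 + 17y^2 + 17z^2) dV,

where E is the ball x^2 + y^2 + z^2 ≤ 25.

In spherical coordinates, x = ρ sin(φ) cos(θ), y = ρ sin(φ) sin(θ), z = ρ cos(φ), and dV = ρ^2 sin(φ) dρ dφ dθ.

The integrand becomes 17ρ^2, so

    ∭_E (17x^2 + 17y^2 + 17z^2) dV = ∫_{0}^{2π} ∫_{0}^{π} ∫_{0}^{5} (17ρ^2) · ρ^2 sin(φ) dρ dφ dθ.

Inner (ρ): 10625sin(φ).
Middle (φ): 21250.
Outer (θ): 42500π.

Therefore the triple integral equals 42500π.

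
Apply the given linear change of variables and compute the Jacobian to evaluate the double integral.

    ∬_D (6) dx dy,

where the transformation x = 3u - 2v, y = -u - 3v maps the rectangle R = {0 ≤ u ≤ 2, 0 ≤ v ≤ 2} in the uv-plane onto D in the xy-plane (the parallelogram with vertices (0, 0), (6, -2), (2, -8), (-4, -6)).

Compute the Jacobian determinant of (x, y) with respect to (u, v):

    ∂(x,y)/∂(u,v) = | 3  -2 | = (3)(-3) - (-2)(-1) = -11.
                   | -1  -3 |

Its absolute value is |J| = 11 (the area scaling factor).

Substituting x = 3u - 2v, y = -u - 3v into the integrand,

    6 → 6,

so the integral becomes

    ∬_R (6) · |J| du dv = ∫_0^2 ∫_0^2 (66) dv du.

Inner (v): 132.
Outer (u): 264.

Therefore ∬_D (6) dx dy = 264.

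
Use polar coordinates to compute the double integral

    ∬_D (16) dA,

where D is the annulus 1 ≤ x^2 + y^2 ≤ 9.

The region D is 1 ≤ r ≤ 3, 0 ≤ θ ≤ 2π in polar coordinates, where x = r cos(θ), y = r sin(θ), and dA = r dr dθ.

Under the substitution, the integrand becomes 16, so

    ∬_D (16) dA = ∫_{0}^{2π} ∫_{1}^{3} (16) · r dr dθ.

Inner integral (in r): ∫_{1}^{3} (16) · r dr = 64.

Outer integral (in θ): ∫_{0}^{2π} (64) dθ = 128π.

Therefore ∬_D (16) dA = 128π.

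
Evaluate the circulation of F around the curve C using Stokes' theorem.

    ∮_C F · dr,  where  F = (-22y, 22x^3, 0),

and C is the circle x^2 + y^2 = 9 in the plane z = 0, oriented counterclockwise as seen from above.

Let S be the flat disk x^2 + y^2 ≤ 9 in the plane z = 0, with upward unit normal n̂ = ẑ. By Stokes' theorem,

    ∮_C F · dr = ∬_S (∇ × F) · n̂ dS = ∬_D (curl F)_z dA,

where D is the disk x^2 + y^2 ≤ 9.

Compute the curl of F = (-22y, 22x^3, 0):
    (∇ × F)_x = ∂F_z/∂y - ∂F_y/∂z = 0,
    (∇ × F)_y = ∂F_x/∂z - ∂F_z/∂x = 0,
    (∇ × F)_z = ∂F_y/∂x - ∂F_x/∂y = 66x^2 + 22.

On z = 0, (curl F)_z = 66x^2 + 22.

Convert to polar (x = r cos θ, y = r sin θ, dA = r dr dθ); the integrand becomes 66r^2cos(θ)^2 + 22, so

    ∬_D (curl F)_z dA = ∫_0^{2π} ∫_0^{3} (66r^2cos(θ)^2 + 22) · r dr dθ.

Inner (r from 0 to 3): 2673cos(θ)^2/2 + 99.
Outer (θ from 0 to 2π): 3069π/2.

Therefore ∮_C F · dr = 3069π/2.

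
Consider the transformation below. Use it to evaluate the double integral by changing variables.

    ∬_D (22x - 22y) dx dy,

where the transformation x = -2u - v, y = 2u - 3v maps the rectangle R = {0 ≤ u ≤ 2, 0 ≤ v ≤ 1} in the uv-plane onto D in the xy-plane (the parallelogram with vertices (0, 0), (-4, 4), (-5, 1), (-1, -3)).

Compute the Jacobian determinant of (x, y) with respect to (u, v):

    ∂(x,y)/∂(u,v) = | -2  -1 | = (-2)(-3) - (-1)(2) = 8.
                   | 2  -3 |

Its absolute value is |J| = 8 (the area scaling factor).

Substituting x = -2u - v, y = 2u - 3v into the integrand,

    22x - 22y → -88u + 44v,

so the integral becomes

    ∬_R (-88u + 44v) · |J| du dv = ∫_0^2 ∫_0^1 (-704u + 352v) dv du.

Inner (v): 176 - 704u.
Outer (u): -1056.

Therefore ∬_D (22x - 22y) dx dy = -1056.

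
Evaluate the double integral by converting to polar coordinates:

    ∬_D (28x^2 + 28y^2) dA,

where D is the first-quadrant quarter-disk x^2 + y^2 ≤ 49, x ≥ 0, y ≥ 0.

The region D is 0 ≤ r ≤ 7, 0 ≤ θ ≤ π/2 in polar coordinates, where x = r cos(θ), y = r sin(θ), and dA = r dr dθ.

Under the substitution, the integrand becomes 28r^2, so

    ∬_D (28x^2 + 28y^2) dA = ∫_{0}^{π/2} ∫_{0}^{7} (28r^2) · r dr dθ.

Inner integral (in r): ∫_{0}^{7} (28r^2) · r dr = 16807.

Outer integral (in θ): ∫_{0}^{π/2} (16807) dθ = 16807π/2.

Therefore ∬_D (28x^2 + 28y^2) dA = 16807π/2.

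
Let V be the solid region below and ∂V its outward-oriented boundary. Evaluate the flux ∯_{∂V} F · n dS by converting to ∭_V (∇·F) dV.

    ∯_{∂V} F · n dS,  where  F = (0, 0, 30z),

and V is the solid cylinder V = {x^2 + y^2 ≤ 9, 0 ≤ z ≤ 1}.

By the divergence theorem,

    ∯_{∂V} F · n dS = ∭_V (∇ · F) dV.

Compute the divergence:
    ∇ · F = ∂F_x/∂x + ∂F_y/∂y + ∂F_z/∂z = 0 + 0 + 30 = 30.

In cylindrical coordinates, x = r cos(θ), y = r sin(θ), z = z, dV = r dr dθ dz, with 0 ≤ r ≤ 3, 0 ≤ θ ≤ 2π, 0 ≤ z ≤ 1.

The integrand, after substitution and multiplying by the volume element, becomes (30) · r, so

    ∭_V (∇·F) dV = ∫_0^{2π} ∫_0^{3} ∫_0^{1} (30) · r dz dr dθ.

Inner (z from 0 to 1): 30r.
Middle (r from 0 to 3): 135.
Outer (θ from 0 to 2π): 270π.

Therefore ∯_{∂V} F · n dS = 270π.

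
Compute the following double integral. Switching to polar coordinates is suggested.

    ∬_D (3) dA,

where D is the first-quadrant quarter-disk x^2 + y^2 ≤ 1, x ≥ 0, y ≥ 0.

The region D is 0 ≤ r ≤ 1, 0 ≤ θ ≤ π/2 in polar coordinates, where x = r cos(θ), y = r sin(θ), and dA = r dr dθ.

Under the substitution, the integrand becomes 3, so

    ∬_D (3) dA = ∫_{0}^{π/2} ∫_{0}^{1} (3) · r dr dθ.

Inner integral (in r): ∫_{0}^{1} (3) · r dr = 3/2.

Outer integral (in θ): ∫_{0}^{π/2} (3/2) dθ = 3π/4.

Therefore ∬_D (3) dA = 3π/4.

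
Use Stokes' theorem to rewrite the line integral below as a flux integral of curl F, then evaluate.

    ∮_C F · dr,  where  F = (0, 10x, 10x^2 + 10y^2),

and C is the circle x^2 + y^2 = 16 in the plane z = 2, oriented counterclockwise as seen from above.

Let S be the flat disk x^2 + y^2 ≤ 16 in the plane z = 2, with upward unit normal n̂ = ẑ. By Stokes' theorem,

    ∮_C F · dr = ∬_S (∇ × F) · n̂ dS = ∬_D (curl F)_z dA,

where D is the disk x^2 + y^2 ≤ 16.

Compute the curl of F = (0, 10x, 10x^2 + 10y^2):
    (∇ × F)_x = ∂F_z/∂y - ∂F_y/∂z = 20y,
    (∇ × F)_y = ∂F_x/∂z - ∂F_z/∂x = -20x,
    (∇ × F)_z = ∂F_y/∂x - ∂F_x/∂y = 10.

On z = 2, (curl F)_z = 10.

Convert to polar (x = r cos θ, y = r sin θ, dA = r dr dθ); the integrand becomes 10, so

    ∬_D (curl F)_z dA = ∫_0^{2π} ∫_0^{4} (10) · r dr dθ.

Inner (r from 0 to 4): 80.
Outer (θ from 0 to 2π): 160π.

Therefore ∮_C F · dr = 160π.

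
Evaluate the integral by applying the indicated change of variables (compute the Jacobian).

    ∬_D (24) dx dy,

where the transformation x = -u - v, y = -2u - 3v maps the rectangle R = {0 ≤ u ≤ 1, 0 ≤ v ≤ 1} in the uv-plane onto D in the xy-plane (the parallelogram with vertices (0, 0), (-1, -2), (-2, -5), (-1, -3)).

Compute the Jacobian determinant of (x, y) with respect to (u, v):

    ∂(x,y)/∂(u,v) = | -1  -1 | = (-1)(-3) - (-1)(-2) = 1.
                   | -2  -3 |

Its absolute value is |J| = 1 (the area scaling factor).

Substituting x = -u - v, y = -2u - 3v into the integrand,

    24 → 24,

so the integral becomes

    ∬_R (24) · |J| du dv = ∫_0^1 ∫_0^1 (24) dv du.

Inner (v): 24.
Outer (u): 24.

Therefore ∬_D (24) dx dy = 24.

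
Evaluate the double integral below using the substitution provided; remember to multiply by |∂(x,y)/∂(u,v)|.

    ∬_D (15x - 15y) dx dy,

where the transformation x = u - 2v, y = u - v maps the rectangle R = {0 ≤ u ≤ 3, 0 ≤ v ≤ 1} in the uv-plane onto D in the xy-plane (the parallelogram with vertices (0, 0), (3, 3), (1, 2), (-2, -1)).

Compute the Jacobian determinant of (x, y) with respect to (u, v):

    ∂(x,y)/∂(u,v) = | 1  -2 | = (1)(-1) - (-2)(1) = 1.
                   | 1  -1 |

Its absolute value is |J| = 1 (the area scaling factor).

Substituting x = u - 2v, y = u - v into the integrand,

    15x - 15y → -15v,

so the integral becomes

    ∬_R (-15v) · |J| du dv = ∫_0^3 ∫_0^1 (-15v) dv du.

Inner (v): -15/2.
Outer (u): -45/2.

Therefore ∬_D (15x - 15y) dx dy = -45/2.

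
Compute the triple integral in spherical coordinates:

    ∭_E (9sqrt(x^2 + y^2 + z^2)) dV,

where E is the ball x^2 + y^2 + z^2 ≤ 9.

In spherical coordinates, x = ρ sin(φ) cos(θ), y = ρ sin(φ) sin(θ), z = ρ cos(φ), and dV = ρ^2 sin(φ) dρ dφ dθ.

The integrand becomes 9ρ, so

    ∭_E (9sqrt(x^2 + y^2 + z^2)) dV = ∫_{0}^{2π} ∫_{0}^{π} ∫_{0}^{3} (9ρ) · ρ^2 sin(φ) dρ dφ dθ.

Inner (ρ): 729sin(φ)/4.
Middle (φ): 729/2.
Outer (θ): 729π.

Therefore the triple integral equals 729π.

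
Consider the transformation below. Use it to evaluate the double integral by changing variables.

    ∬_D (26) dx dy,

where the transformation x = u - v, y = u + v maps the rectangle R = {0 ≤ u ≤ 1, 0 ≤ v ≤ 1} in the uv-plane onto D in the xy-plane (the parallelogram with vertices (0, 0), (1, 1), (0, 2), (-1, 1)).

Compute the Jacobian determinant of (x, y) with respect to (u, v):

    ∂(x,y)/∂(u,v) = | 1  -1 | = (1)(1) - (-1)(1) = 2.
                   | 1  1 |

Its absolute value is |J| = 2 (the area scaling factor).

Substituting x = u - v, y = u + v into the integrand,

    26 → 26,

so the integral becomes

    ∬_R (26) · |J| du dv = ∫_0^1 ∫_0^1 (52) dv du.

Inner (v): 52.
Outer (u): 52.

Therefore ∬_D (26) dx dy = 52.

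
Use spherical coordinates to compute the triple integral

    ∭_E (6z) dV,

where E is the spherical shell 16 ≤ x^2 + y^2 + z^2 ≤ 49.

In spherical coordinates, x = ρ sin(φ) cos(θ), y = ρ sin(φ) sin(θ), z = ρ cos(φ), and dV = ρ^2 sin(φ) dρ dφ dθ.

The integrand becomes 6ρ cos(φ), so

    ∭_E (6z) dV = ∫_{0}^{2π} ∫_{0}^{π} ∫_{4}^{7} (6ρ cos(φ)) · ρ^2 sin(φ) dρ dφ dθ.

Inner (ρ): 6435sin(2φ)/4.
Middle (φ): 0.
Outer (θ): 0.

Therefore the triple integral equals 0.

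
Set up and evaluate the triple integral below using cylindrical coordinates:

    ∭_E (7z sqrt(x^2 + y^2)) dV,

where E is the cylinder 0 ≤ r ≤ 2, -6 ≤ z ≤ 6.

In cylindrical coordinates, x = r cos(θ), y = r sin(θ), z = z, and dV = r dr dθ dz.

The integrand becomes 7r z, so

    ∭_E (7z sqrt(x^2 + y^2)) dV = ∫_{0}^{2π} ∫_{0}^{2} ∫_{-6}^{6} (7r z) · r dz dr dθ.

Inner (z): 0.
Middle (r from 0 to 2): 0.
Outer (θ): 0.

Therefore the triple integral equals 0.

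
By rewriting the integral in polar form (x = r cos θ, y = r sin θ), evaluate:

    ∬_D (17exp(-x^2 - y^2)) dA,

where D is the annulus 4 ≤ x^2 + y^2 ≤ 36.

The region D is 2 ≤ r ≤ 6, 0 ≤ θ ≤ 2π in polar coordinates, where x = r cos(θ), y = r sin(θ), and dA = r dr dθ.

Under the substitution, the integrand becomes 17exp(-r^2), so

    ∬_D (17exp(-x^2 - y^2)) dA = ∫_{0}^{2π} ∫_{2}^{6} (17exp(-r^2)) · r dr dθ.

Inner integral (in r): ∫_{2}^{6} (17exp(-r^2)) · r dr = -(17 - 17exp(32))exp(-36)/2.

Outer integral (in θ): ∫_{0}^{2π} (-(17 - 17exp(32))exp(-36)/2) dθ = -17π (1 - exp(32))exp(-36).

Therefore ∬_D (17exp(-x^2 - y^2)) dA = -17π (1 - exp(32))exp(-36).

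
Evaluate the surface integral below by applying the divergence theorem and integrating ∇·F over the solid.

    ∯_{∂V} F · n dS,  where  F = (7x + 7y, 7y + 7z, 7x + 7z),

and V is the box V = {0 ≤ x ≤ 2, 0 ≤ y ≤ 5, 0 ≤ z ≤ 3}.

By the divergence theorem,

    ∯_{∂V} F · n dS = ∭_V (∇ · F) dV.

Compute the divergence:
    ∇ · F = ∂F_x/∂x + ∂F_y/∂y + ∂F_z/∂z = 7 + 7 + 7 = 21.

V is a rectangular box, so dV = dx dy dz with 0 ≤ x ≤ 2, 0 ≤ y ≤ 5, 0 ≤ z ≤ 3.

Integrate (21) over V as an iterated integral:

    ∭_V (∇·F) dV = ∫_0^{2} ∫_0^{5} ∫_0^{3} (21) dz dy dx.

Inner (z from 0 to 3): 63.
Middle (y from 0 to 5): 315.
Outer (x from 0 to 2): 630.

Therefore ∯_{∂V} F · n dS = 630.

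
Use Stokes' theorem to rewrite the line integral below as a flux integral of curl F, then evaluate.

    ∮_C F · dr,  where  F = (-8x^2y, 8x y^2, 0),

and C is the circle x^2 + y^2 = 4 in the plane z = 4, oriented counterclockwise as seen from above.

Let S be the flat disk x^2 + y^2 ≤ 4 in the plane z = 4, with upward unit normal n̂ = ẑ. By Stokes' theorem,

    ∮_C F · dr = ∬_S (∇ × F) · n̂ dS = ∬_D (curl F)_z dA,

where D is the disk x^2 + y^2 ≤ 4.

Compute the curl of F = (-8x^2y, 8x y^2, 0):
    (∇ × F)_x = ∂F_z/∂y - ∂F_y/∂z = 0,
    (∇ × F)_y = ∂F_x/∂z - ∂F_z/∂x = 0,
    (∇ × F)_z = ∂F_y/∂x - ∂F_x/∂y = 8x^2 + 8y^2.

On z = 4, (curl F)_z = 8x^2 + 8y^2.

Convert to polar (x = r cos θ, y = r sin θ, dA = r dr dθ); the integrand becomes 8r^2, so

    ∬_D (curl F)_z dA = ∫_0^{2π} ∫_0^{2} (8r^2) · r dr dθ.

Inner (r from 0 to 2): 32.
Outer (θ from 0 to 2π): 64π.

Therefore ∮_C F · dr = 64π.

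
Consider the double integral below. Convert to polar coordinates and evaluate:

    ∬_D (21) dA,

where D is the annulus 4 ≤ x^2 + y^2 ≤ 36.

The region D is 2 ≤ r ≤ 6, 0 ≤ θ ≤ 2π in polar coordinates, where x = r cos(θ), y = r sin(θ), and dA = r dr dθ.

Under the substitution, the integrand becomes 21, so

    ∬_D (21) dA = ∫_{0}^{2π} ∫_{2}^{6} (21) · r dr dθ.

Inner integral (in r): ∫_{2}^{6} (21) · r dr = 336.

Outer integral (in θ): ∫_{0}^{2π} (336) dθ = 672π.

Therefore ∬_D (21) dA = 672π.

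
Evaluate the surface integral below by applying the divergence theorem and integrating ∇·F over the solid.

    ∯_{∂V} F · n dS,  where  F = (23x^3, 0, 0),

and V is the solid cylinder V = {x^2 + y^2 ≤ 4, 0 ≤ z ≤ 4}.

By the divergence theorem,

    ∯_{∂V} F · n dS = ∭_V (∇ · F) dV.

Compute the divergence:
    ∇ · F = ∂F_x/∂x + ∂F_y/∂y + ∂F_z/∂z = 69x^2 + 0 + 0 = 69x^2.

In cylindrical coordinates, x = r cos(θ), y = r sin(θ), z = z, dV = r dr dθ dz, with 0 ≤ r ≤ 2, 0 ≤ θ ≤ 2π, 0 ≤ z ≤ 4.

The integrand, after substitution and multiplying by the volume element, becomes (69r^2cos(θ)^2) · r, so

    ∭_V (∇·F) dV = ∫_0^{2π} ∫_0^{2} ∫_0^{4} (69r^2cos(θ)^2) · r dz dr dθ.

Inner (z from 0 to 4): 276r^3cos(θ)^2.
Middle (r from 0 to 2): 1104cos(θ)^2.
Outer (θ from 0 to 2π): 1104π.

Therefore ∯_{∂V} F · n dS = 1104π.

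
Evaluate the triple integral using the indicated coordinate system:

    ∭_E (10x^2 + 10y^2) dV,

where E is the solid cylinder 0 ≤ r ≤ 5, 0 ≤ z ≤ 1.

In cylindrical coordinates, x = r cos(θ), y = r sin(θ), z = z, and dV = r dr dθ dz.

The integrand becomes 10r^2, so

    ∭_E (10x^2 + 10y^2) dV = ∫_{0}^{2π} ∫_{0}^{5} ∫_{0}^{1} (10r^2) · r dz dr dθ.

Inner (z): 10r^3.
Middle (r from 0 to 5): 3125/2.
Outer (θ): 3125π.

Therefore the triple integral equals 3125π.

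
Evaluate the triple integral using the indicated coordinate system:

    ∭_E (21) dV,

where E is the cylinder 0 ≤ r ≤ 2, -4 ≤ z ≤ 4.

In cylindrical coordinates, x = r cos(θ), y = r sin(θ), z = z, and dV = r dr dθ dz.

The integrand becomes 21, so

    ∭_E (21) dV = ∫_{0}^{2π} ∫_{0}^{2} ∫_{-4}^{4} (21) · r dz dr dθ.

Inner (z): 168r.
Middle (r from 0 to 2): 336.
Outer (θ): 672π.

Therefore the triple integral equals 672π.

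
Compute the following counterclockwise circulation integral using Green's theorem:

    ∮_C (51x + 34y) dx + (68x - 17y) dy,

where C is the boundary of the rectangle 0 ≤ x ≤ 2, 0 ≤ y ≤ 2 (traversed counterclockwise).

Green's theorem converts the closed line integral into a double integral over the enclosed region D:

    ∮_C P dx + Q dy = ∬_D (∂Q/∂x - ∂P/∂y) dA.

Here P = 51x + 34y, Q = 68x - 17y, so

    ∂Q/∂x = 68,    ∂P/∂y = 34,
    ∂Q/∂x - ∂P/∂y = 34.

D is the region 0 ≤ x ≤ 2, 0 ≤ y ≤ 2. Evaluating the double integral:

    ∬_D (34) dA = ∫_0^{2} ∫_0^{2} (34) dy dx.

Inner (y from 0 to 2): 68.
Outer (x from 0 to 2): 136.

Therefore ∮_C P dx + Q dy = 136.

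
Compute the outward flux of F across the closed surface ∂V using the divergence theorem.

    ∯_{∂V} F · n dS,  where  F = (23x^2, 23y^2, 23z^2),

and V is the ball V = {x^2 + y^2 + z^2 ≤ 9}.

By the divergence theorem,

    ∯_{∂V} F · n dS = ∭_V (∇ · F) dV.

Compute the divergence:
    ∇ · F = ∂F_x/∂x + ∂F_y/∂y + ∂F_z/∂z = 46x + 46y + 46z.

In spherical coordinates, x = ρ sin(φ) cos(θ), y = ρ sin(φ) sin(θ), z = ρ cos(φ), dV = ρ^2 sin(φ) dρ dφ dθ, with 0 ≤ ρ ≤ 3, 0 ≤ φ ≤ π, 0 ≤ θ ≤ 2π.

The integrand, after substitution and multiplying by the volume element, becomes (46ρ (sqrt(2)sin(φ)sin(θ + π/4) + cos(φ))) · ρ^2 sin(φ), so

    ∭_V (∇·F) dV = ∫_0^{2π} ∫_0^{π} ∫_0^{3} (46ρ (sqrt(2)sin(φ)sin(θ + π/4) + cos(φ))) · ρ^2 sin(φ) dρ dφ dθ.

Inner (ρ from 0 to 3): 1863(sqrt(2)sin(φ)sin(θ + π/4) + cos(φ))sin(φ)/2.
Middle (φ from 0 to π): 1863sqrt(2)π sin(θ + π/4)/4.
Outer (θ from 0 to 2π): 0.

Therefore ∯_{∂V} F · n dS = 0.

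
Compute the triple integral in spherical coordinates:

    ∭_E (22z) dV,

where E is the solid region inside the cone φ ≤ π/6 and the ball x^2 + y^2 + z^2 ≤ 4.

In spherical coordinates, x = ρ sin(φ) cos(θ), y = ρ sin(φ) sin(θ), z = ρ cos(φ), and dV = ρ^2 sin(φ) dρ dφ dθ.

The integrand becomes 22ρ cos(φ), so

    ∭_E (22z) dV = ∫_{0}^{2π} ∫_{0}^{π/6} ∫_{0}^{2} (22ρ cos(φ)) · ρ^2 sin(φ) dρ dφ dθ.

Inner (ρ): 44sin(2φ).
Middle (φ): 11.
Outer (θ): 22π.

Therefore the triple integral equals 22π.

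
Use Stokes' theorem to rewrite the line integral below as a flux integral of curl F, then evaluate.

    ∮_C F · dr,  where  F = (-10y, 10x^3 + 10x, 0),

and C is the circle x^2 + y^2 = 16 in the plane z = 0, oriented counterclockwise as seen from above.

Let S be the flat disk x^2 + y^2 ≤ 16 in the plane z = 0, with upward unit normal n̂ = ẑ. By Stokes' theorem,

    ∮_C F · dr = ∬_S (∇ × F) · n̂ dS = ∬_D (curl F)_z dA,

where D is the disk x^2 + y^2 ≤ 16.

Compute the curl of F = (-10y, 10x^3 + 10x, 0):
    (∇ × F)_x = ∂F_z/∂y - ∂F_y/∂z = 0,
    (∇ × F)_y = ∂F_x/∂z - ∂F_z/∂x = 0,
    (∇ × F)_z = ∂F_y/∂x - ∂F_x/∂y = 30x^2 + 20.

On z = 0, (curl F)_z = 30x^2 + 20.

Convert to polar (x = r cos θ, y = r sin θ, dA = r dr dθ); the integrand becomes 30r^2cos(θ)^2 + 20, so

    ∬_D (curl F)_z dA = ∫_0^{2π} ∫_0^{4} (30r^2cos(θ)^2 + 20) · r dr dθ.

Inner (r from 0 to 4): 1920cos(θ)^2 + 160.
Outer (θ from 0 to 2π): 2240π.

Therefore ∮_C F · dr = 2240π.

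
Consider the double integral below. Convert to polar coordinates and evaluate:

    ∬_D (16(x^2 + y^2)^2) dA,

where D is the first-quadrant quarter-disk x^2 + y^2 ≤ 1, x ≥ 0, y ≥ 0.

The region D is 0 ≤ r ≤ 1, 0 ≤ θ ≤ π/2 in polar coordinates, where x = r cos(θ), y = r sin(θ), and dA = r dr dθ.

Under the substitution, the integrand becomes 16r^4, so

    ∬_D (16(x^2 + y^2)^2) dA = ∫_{0}^{π/2} ∫_{0}^{1} (16r^4) · r dr dθ.

Inner integral (in r): ∫_{0}^{1} (16r^4) · r dr = 8/3.

Outer integral (in θ): ∫_{0}^{π/2} (8/3) dθ = 4π/3.

Therefore ∬_D (16(x^2 + y^2)^2) dA = 4π/3.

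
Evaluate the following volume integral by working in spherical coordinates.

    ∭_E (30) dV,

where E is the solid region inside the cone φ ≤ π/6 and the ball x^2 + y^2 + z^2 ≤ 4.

In spherical coordinates, x = ρ sin(φ) cos(θ), y = ρ sin(φ) sin(θ), z = ρ cos(φ), and dV = ρ^2 sin(φ) dρ dφ dθ.

The integrand becomes 30, so

    ∭_E (30) dV = ∫_{0}^{2π} ∫_{0}^{π/6} ∫_{0}^{2} (30) · ρ^2 sin(φ) dρ dφ dθ.

Inner (ρ): 80sin(φ).
Middle (φ): 80 - 40sqrt(3).
Outer (θ): 80π (2 - sqrt(3)).

Therefore the triple integral equals 80π (2 - sqrt(3)).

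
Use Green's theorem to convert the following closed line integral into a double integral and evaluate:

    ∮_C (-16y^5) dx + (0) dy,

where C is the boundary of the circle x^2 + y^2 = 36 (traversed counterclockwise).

Green's theorem converts the closed line integral into a double integral over the enclosed region D:

    ∮_C P dx + Q dy = ∬_D (∂Q/∂x - ∂P/∂y) dA.

Here P = -16y^5, Q = 0, so

    ∂Q/∂x = 0,    ∂P/∂y = -80y^4,
    ∂Q/∂x - ∂P/∂y = 80y^4.

D is the region x^2 + y^2 ≤ 36. Evaluating the double integral:

In polar coordinates (x = r cos θ, y = r sin θ, dA = r dr dθ) the integrand becomes 80r^4sin(θ)^4, so

    ∬_D (80y^4) dA = ∫_0^{2π} ∫_0^{6} (80r^4sin(θ)^4) · r dr dθ.

Inner (r from 0 to 6): 622080sin(θ)^4.
Outer (θ from 0 to 2π): 466560π.

Therefore ∮_C P dx + Q dy = 466560π.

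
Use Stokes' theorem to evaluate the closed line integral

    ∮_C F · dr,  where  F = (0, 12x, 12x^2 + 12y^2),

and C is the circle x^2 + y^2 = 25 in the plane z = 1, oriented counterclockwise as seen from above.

Let S be the flat disk x^2 + y^2 ≤ 25 in the plane z = 1, with upward unit normal n̂ = ẑ. By Stokes' theorem,

    ∮_C F · dr = ∬_S (∇ × F) · n̂ dS = ∬_D (curl F)_z dA,

where D is the disk x^2 + y^2 ≤ 25.

Compute the curl of F = (0, 12x, 12x^2 + 12y^2):
    (∇ × F)_x = ∂F_z/∂y - ∂F_y/∂z = 24y,
    (∇ × F)_y = ∂F_x/∂z - ∂F_z/∂x = -24x,
    (∇ × F)_z = ∂F_y/∂x - ∂F_x/∂y = 12.

On z = 1, (curl F)_z = 12.

Convert to polar (x = r cos θ, y = r sin θ, dA = r dr dθ); the integrand becomes 12, so

    ∬_D (curl F)_z dA = ∫_0^{2π} ∫_0^{5} (12) · r dr dθ.

Inner (r from 0 to 5): 150.
Outer (θ from 0 to 2π): 300π.

Therefore ∮_C F · dr = 300π.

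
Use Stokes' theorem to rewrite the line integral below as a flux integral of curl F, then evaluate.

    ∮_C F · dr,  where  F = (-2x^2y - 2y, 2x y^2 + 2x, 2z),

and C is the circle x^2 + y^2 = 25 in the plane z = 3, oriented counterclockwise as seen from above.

Let S be the flat disk x^2 + y^2 ≤ 25 in the plane z = 3, with upward unit normal n̂ = ẑ. By Stokes' theorem,

    ∮_C F · dr = ∬_S (∇ × F) · n̂ dS = ∬_D (curl F)_z dA,

where D is the disk x^2 + y^2 ≤ 25.

Compute the curl of F = (-2x^2y - 2y, 2x y^2 + 2x, 2z):
    (∇ × F)_x = ∂F_z/∂y - ∂F_y/∂z = 0,
    (∇ × F)_y = ∂F_x/∂z - ∂F_z/∂x = 0,
    (∇ × F)_z = ∂F_y/∂x - ∂F_x/∂y = 2x^2 + 2y^2 + 4.

On z = 3, (curl F)_z = 2x^2 + 2y^2 + 4.

Convert to polar (x = r cos θ, y = r sin θ, dA = r dr dθ); the integrand becomes 2r^2 + 4, so

    ∬_D (curl F)_z dA = ∫_0^{2π} ∫_0^{5} (2r^2 + 4) · r dr dθ.

Inner (r from 0 to 5): 725/2.
Outer (θ from 0 to 2π): 725π.

Therefore ∮_C F · dr = 725π.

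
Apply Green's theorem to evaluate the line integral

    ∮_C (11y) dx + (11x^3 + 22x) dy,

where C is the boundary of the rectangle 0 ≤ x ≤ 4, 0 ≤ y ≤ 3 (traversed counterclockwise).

Green's theorem converts the closed line integral into a double integral over the enclosed region D:

    ∮_C P dx + Q dy = ∬_D (∂Q/∂x - ∂P/∂y) dA.

Here P = 11y, Q = 11x^3 + 22x, so

    ∂Q/∂x = 33x^2 + 22,    ∂P/∂y = 11,
    ∂Q/∂x - ∂P/∂y = 33x^2 + 11.

D is the region 0 ≤ x ≤ 4, 0 ≤ y ≤ 3. Evaluating the double integral:

    ∬_D (33x^2 + 11) dA = ∫_0^{4} ∫_0^{3} (33x^2 + 11) dy dx.

Inner (y from 0 to 3): 99x^2 + 33.
Outer (x from 0 to 4): 2244.

Therefore ∮_C P dx + Q dy = 2244.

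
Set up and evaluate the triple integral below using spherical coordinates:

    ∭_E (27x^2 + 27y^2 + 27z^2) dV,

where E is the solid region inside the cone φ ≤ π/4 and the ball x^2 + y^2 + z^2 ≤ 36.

In spherical coordinates, x = ρ sin(φ) cos(θ), y = ρ sin(φ) sin(θ), z = ρ cos(φ), and dV = ρ^2 sin(φ) dρ dφ dθ.

The integrand becomes 27ρ^2, so

    ∭_E (27x^2 + 27y^2 + 27z^2) dV = ∫_{0}^{2π} ∫_{0}^{π/4} ∫_{0}^{6} (27ρ^2) · ρ^2 sin(φ) dρ dφ dθ.

Inner (ρ): 209952sin(φ)/5.
Middle (φ): 209952/5 - 104976sqrt(2)/5.
Outer (θ): 209952π (2 - sqrt(2))/5.

Therefore the triple integral equals 209952π (2 - sqrt(2))/5.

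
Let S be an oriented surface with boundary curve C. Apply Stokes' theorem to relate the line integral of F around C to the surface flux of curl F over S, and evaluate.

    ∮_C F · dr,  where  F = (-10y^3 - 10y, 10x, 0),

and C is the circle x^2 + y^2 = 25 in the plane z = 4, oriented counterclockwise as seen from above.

Let S be the flat disk x^2 + y^2 ≤ 25 in the plane z = 4, with upward unit normal n̂ = ẑ. By Stokes' theorem,

    ∮_C F · dr = ∬_S (∇ × F) · n̂ dS = ∬_D (curl F)_z dA,

where D is the disk x^2 + y^2 ≤ 25.

Compute the curl of F = (-10y^3 - 10y, 10x, 0):
    (∇ × F)_x = ∂F_z/∂y - ∂F_y/∂z = 0,
    (∇ × F)_y = ∂F_x/∂z - ∂F_z/∂x = 0,
    (∇ × F)_z = ∂F_y/∂x - ∂F_x/∂y = 30y^2 + 20.

On z = 4, (curl F)_z = 30y^2 + 20.

Convert to polar (x = r cos θ, y = r sin θ, dA = r dr dθ); the integrand becomes 30r^2sin(θ)^2 + 20, so

    ∬_D (curl F)_z dA = ∫_0^{2π} ∫_0^{5} (30r^2sin(θ)^2 + 20) · r dr dθ.

Inner (r from 0 to 5): 9375sin(θ)^2/2 + 250.
Outer (θ from 0 to 2π): 10375π/2.

Therefore ∮_C F · dr = 10375π/2.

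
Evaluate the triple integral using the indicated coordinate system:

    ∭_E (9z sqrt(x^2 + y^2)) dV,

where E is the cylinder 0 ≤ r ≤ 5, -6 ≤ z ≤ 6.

In cylindrical coordinates, x = r cos(θ), y = r sin(θ), z = z, and dV = r dr dθ dz.

The integrand becomes 9r z, so

    ∭_E (9z sqrt(x^2 + y^2)) dV = ∫_{0}^{2π} ∫_{0}^{5} ∫_{-6}^{6} (9r z) · r dz dr dθ.

Inner (z): 0.
Middle (r from 0 to 5): 0.
Outer (θ): 0.

Therefore the triple integral equals 0.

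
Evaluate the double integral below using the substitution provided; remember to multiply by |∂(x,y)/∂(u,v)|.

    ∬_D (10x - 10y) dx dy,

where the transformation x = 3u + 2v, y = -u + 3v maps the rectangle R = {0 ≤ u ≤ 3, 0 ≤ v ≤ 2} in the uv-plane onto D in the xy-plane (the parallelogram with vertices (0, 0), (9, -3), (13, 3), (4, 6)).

Compute the Jacobian determinant of (x, y) with respect to (u, v):

    ∂(x,y)/∂(u,v) = | 3  2 | = (3)(3) - (2)(-1) = 11.
                   | -1  3 |

Its absolute value is |J| = 11 (the area scaling factor).

Substituting x = 3u + 2v, y = -u + 3v into the integrand,

    10x - 10y → 40u - 10v,

so the integral becomes

    ∬_R (40u - 10v) · |J| du dv = ∫_0^3 ∫_0^2 (440u - 110v) dv du.

Inner (v): 880u - 220.
Outer (u): 3300.

Therefore ∬_D (10x - 10y) dx dy = 3300.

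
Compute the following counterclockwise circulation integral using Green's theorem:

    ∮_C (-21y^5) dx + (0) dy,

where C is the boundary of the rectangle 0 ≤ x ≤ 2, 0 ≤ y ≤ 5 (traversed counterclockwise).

Green's theorem converts the closed line integral into a double integral over the enclosed region D:

    ∮_C P dx + Q dy = ∬_D (∂Q/∂x - ∂P/∂y) dA.

Here P = -21y^5, Q = 0, so

    ∂Q/∂x = 0,    ∂P/∂y = -105y^4,
    ∂Q/∂x - ∂P/∂y = 105y^4.

D is the region 0 ≤ x ≤ 2, 0 ≤ y ≤ 5. Evaluating the double integral:

    ∬_D (105y^4) dA = ∫_0^{2} ∫_0^{5} (105y^4) dy dx.

Inner (y from 0 to 5): 65625.
Outer (x from 0 to 2): 131250.

Therefore ∮_C P dx + Q dy = 131250.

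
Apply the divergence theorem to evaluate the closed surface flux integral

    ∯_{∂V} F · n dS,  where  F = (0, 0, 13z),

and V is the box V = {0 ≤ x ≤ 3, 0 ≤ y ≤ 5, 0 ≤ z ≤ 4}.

By the divergence theorem,

    ∯_{∂V} F · n dS = ∭_V (∇ · F) dV.

Compute the divergence:
    ∇ · F = ∂F_x/∂x + ∂F_y/∂y + ∂F_z/∂z = 0 + 0 + 13 = 13.

V is a rectangular box, so dV = dx dy dz with 0 ≤ x ≤ 3, 0 ≤ y ≤ 5, 0 ≤ z ≤ 4.

Integrate (13) over V as an iterated integral:

    ∭_V (∇·F) dV = ∫_0^{3} ∫_0^{5} ∫_0^{4} (13) dz dy dx.

Inner (z from 0 to 4): 52.
Middle (y from 0 to 5): 260.
Outer (x from 0 to 3): 780.

Therefore ∯_{∂V} F · n dS = 780.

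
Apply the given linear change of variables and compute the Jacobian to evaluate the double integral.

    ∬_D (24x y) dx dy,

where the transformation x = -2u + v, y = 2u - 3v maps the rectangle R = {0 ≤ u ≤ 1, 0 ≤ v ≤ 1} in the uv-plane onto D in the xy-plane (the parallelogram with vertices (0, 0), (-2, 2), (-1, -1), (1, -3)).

Compute the Jacobian determinant of (x, y) with respect to (u, v):

    ∂(x,y)/∂(u,v) = | -2  1 | = (-2)(-3) - (1)(2) = 4.
                   | 2  -3 |

Its absolute value is |J| = 4 (the area scaling factor).

Substituting x = -2u + v, y = 2u - 3v into the integrand,

    24x y → -96u^2 + 192u v - 72v^2,

so the integral becomes

    ∬_R (-96u^2 + 192u v - 72v^2) · |J| du dv = ∫_0^1 ∫_0^1 (-384u^2 + 768u v - 288v^2) dv du.

Inner (v): -384u^2 + 384u - 96.
Outer (u): -32.

Therefore ∬_D (24x y) dx dy = -32.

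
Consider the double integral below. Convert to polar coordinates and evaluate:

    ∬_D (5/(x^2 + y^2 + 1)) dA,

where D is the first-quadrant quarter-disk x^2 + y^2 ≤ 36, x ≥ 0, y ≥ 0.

The region D is 0 ≤ r ≤ 6, 0 ≤ θ ≤ π/2 in polar coordinates, where x = r cos(θ), y = r sin(θ), and dA = r dr dθ.

Under the substitution, the integrand becomes 5/(r^2 + 1), so

    ∬_D (5/(x^2 + y^2 + 1)) dA = ∫_{0}^{π/2} ∫_{0}^{6} (5/(r^2 + 1)) · r dr dθ.

Inner integral (in r): ∫_{0}^{6} (5/(r^2 + 1)) · r dr = 5log(37)/2.

Outer integral (in θ): ∫_{0}^{π/2} (5log(37)/2) dθ = 5π log(37)/4.

Therefore ∬_D (5/(x^2 + y^2 + 1)) dA = 5π log(37)/4.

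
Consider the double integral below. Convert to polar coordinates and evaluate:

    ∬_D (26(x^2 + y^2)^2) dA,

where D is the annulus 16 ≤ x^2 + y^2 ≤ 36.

The region D is 4 ≤ r ≤ 6, 0 ≤ θ ≤ 2π in polar coordinates, where x = r cos(θ), y = r sin(θ), and dA = r dr dθ.

Under the substitution, the integrand becomes 26r^4, so

    ∬_D (26(x^2 + y^2)^2) dA = ∫_{0}^{2π} ∫_{4}^{6} (26r^4) · r dr dθ.

Inner integral (in r): ∫_{4}^{6} (26r^4) · r dr = 553280/3.

Outer integral (in θ): ∫_{0}^{2π} (553280/3) dθ = 1106560π/3.

Therefore ∬_D (26(x^2 + y^2)^2) dA = 1106560π/3.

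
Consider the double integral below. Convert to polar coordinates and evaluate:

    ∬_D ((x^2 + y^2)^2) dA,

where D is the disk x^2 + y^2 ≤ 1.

The region D is 0 ≤ r ≤ 1, 0 ≤ θ ≤ 2π in polar coordinates, where x = r cos(θ), y = r sin(θ), and dA = r dr dθ.

Under the substitution, the integrand becomes r^4, so

    ∬_D ((x^2 + y^2)^2) dA = ∫_{0}^{2π} ∫_{0}^{1} (r^4) · r dr dθ.

Inner integral (in r): ∫_{0}^{1} (r^4) · r dr = 1/6.

Outer integral (in θ): ∫_{0}^{2π} (1/6) dθ = π/3.

Therefore ∬_D ((x^2 + y^2)^2) dA = π/3.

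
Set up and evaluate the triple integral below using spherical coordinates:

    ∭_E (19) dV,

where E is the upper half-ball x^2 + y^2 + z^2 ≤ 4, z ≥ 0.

In spherical coordinates, x = ρ sin(φ) cos(θ), y = ρ sin(φ) sin(θ), z = ρ cos(φ), and dV = ρ^2 sin(φ) dρ dφ dθ.

The integrand becomes 19, so

    ∭_E (19) dV = ∫_{0}^{2π} ∫_{0}^{π/2} ∫_{0}^{2} (19) · ρ^2 sin(φ) dρ dφ dθ.

Inner (ρ): 152sin(φ)/3.
Middle (φ): 152/3.
Outer (θ): 304π/3.

Therefore the triple integral equals 304π/3.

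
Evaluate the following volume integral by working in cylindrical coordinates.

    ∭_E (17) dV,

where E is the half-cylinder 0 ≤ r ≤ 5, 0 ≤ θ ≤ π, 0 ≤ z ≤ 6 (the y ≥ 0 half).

In cylindrical coordinates, x = r cos(θ), y = r sin(θ), z = z, and dV = r dr dθ dz.

The integrand becomes 17, so

    ∭_E (17) dV = ∫_{0}^{π} ∫_{0}^{5} ∫_{0}^{6} (17) · r dz dr dθ.

Inner (z): 102r.
Middle (r from 0 to 5): 1275.
Outer (θ): 1275π.

Therefore the triple integral equals 1275π.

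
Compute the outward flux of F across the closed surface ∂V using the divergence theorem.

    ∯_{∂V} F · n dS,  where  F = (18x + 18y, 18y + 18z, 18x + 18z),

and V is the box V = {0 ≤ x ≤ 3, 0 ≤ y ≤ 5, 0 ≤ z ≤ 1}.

By the divergence theorem,

    ∯_{∂V} F · n dS = ∭_V (∇ · F) dV.

Compute the divergence:
    ∇ · F = ∂F_x/∂x + ∂F_y/∂y + ∂F_z/∂z = 18 + 18 + 18 = 54.

V is a rectangular box, so dV = dx dy dz with 0 ≤ x ≤ 3, 0 ≤ y ≤ 5, 0 ≤ z ≤ 1.

Integrate (54) over V as an iterated integral:

    ∭_V (∇·F) dV = ∫_0^{3} ∫_0^{5} ∫_0^{1} (54) dz dy dx.

Inner (z from 0 to 1): 54.
Middle (y from 0 to 5): 270.
Outer (x from 0 to 3): 810.

Therefore ∯_{∂V} F · n dS = 810.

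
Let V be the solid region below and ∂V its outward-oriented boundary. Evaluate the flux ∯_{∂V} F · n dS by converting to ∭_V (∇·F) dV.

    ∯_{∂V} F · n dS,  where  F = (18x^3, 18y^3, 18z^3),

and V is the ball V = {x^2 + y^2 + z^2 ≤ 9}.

By the divergence theorem,

    ∯_{∂V} F · n dS = ∭_V (∇ · F) dV.

Compute the divergence:
    ∇ · F = ∂F_x/∂x + ∂F_y/∂y + ∂F_z/∂z = 54x^2 + 54y^2 + 54z^2.

In spherical coordinates, x = ρ sin(φ) cos(θ), y = ρ sin(φ) sin(θ), z = ρ cos(φ), dV = ρ^2 sin(φ) dρ dφ dθ, with 0 ≤ ρ ≤ 3, 0 ≤ φ ≤ π, 0 ≤ θ ≤ 2π.

The integrand, after substitution and multiplying by the volume element, becomes (54ρ^2) · ρ^2 sin(φ), so

    ∭_V (∇·F) dV = ∫_0^{2π} ∫_0^{π} ∫_0^{3} (54ρ^2) · ρ^2 sin(φ) dρ dφ dθ.

Inner (ρ from 0 to 3): 13122sin(φ)/5.
Middle (φ from 0 to π): 26244/5.
Outer (θ from 0 to 2π): 52488π/5.

Therefore ∯_{∂V} F · n dS = 52488π/5.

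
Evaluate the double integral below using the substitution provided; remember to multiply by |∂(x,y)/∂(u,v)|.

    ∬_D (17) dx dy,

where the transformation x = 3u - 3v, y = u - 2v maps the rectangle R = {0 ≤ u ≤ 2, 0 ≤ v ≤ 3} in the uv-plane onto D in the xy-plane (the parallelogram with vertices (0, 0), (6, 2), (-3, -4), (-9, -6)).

Compute the Jacobian determinant of (x, y) with respect to (u, v):

    ∂(x,y)/∂(u,v) = | 3  -3 | = (3)(-2) - (-3)(1) = -3.
                   | 1  -2 |

Its absolute value is |J| = 3 (the area scaling factor).

Substituting x = 3u - 3v, y = u - 2v into the integrand,

    17 → 17,

so the integral becomes

    ∬_R (17) · |J| du dv = ∫_0^2 ∫_0^3 (51) dv du.

Inner (v): 153.
Outer (u): 306.

Therefore ∬_D (17) dx dy = 306.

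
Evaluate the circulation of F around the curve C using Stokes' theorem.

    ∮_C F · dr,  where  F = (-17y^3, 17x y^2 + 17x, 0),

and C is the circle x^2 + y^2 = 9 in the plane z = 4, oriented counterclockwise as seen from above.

Let S be the flat disk x^2 + y^2 ≤ 9 in the plane z = 4, with upward unit normal n̂ = ẑ. By Stokes' theorem,

    ∮_C F · dr = ∬_S (∇ × F) · n̂ dS = ∬_D (curl F)_z dA,

where D is the disk x^2 + y^2 ≤ 9.

Compute the curl of F = (-17y^3, 17x y^2 + 17x, 0):
    (∇ × F)_x = ∂F_z/∂y - ∂F_y/∂z = 0,
    (∇ × F)_y = ∂F_x/∂z - ∂F_z/∂x = 0,
    (∇ × F)_z = ∂F_y/∂x - ∂F_x/∂y = 68y^2 + 17.

On z = 4, (curl F)_z = 68y^2 + 17.

Convert to polar (x = r cos θ, y = r sin θ, dA = r dr dθ); the integrand becomes 68r^2sin(θ)^2 + 17, so

    ∬_D (curl F)_z dA = ∫_0^{2π} ∫_0^{3} (68r^2sin(θ)^2 + 17) · r dr dθ.

Inner (r from 0 to 3): 1377sin(θ)^2 + 153/2.
Outer (θ from 0 to 2π): 1530π.

Therefore ∮_C F · dr = 1530π.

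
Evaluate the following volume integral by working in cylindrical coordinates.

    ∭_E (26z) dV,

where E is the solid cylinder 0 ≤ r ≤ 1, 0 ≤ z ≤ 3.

In cylindrical coordinates, x = r cos(θ), y = r sin(θ), z = z, and dV = r dr dθ dz.

The integrand becomes 26z, so

    ∭_E (26z) dV = ∫_{0}^{2π} ∫_{0}^{1} ∫_{0}^{3} (26z) · r dz dr dθ.

Inner (z): 117r.
Middle (r from 0 to 1): 117/2.
Outer (θ): 117π.

Therefore the triple integral equals 117π.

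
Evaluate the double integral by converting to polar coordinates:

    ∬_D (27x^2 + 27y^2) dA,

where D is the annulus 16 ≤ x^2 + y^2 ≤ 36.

The region D is 4 ≤ r ≤ 6, 0 ≤ θ ≤ 2π in polar coordinates, where x = r cos(θ), y = r sin(θ), and dA = r dr dθ.

Under the substitution, the integrand becomes 27r^2, so

    ∬_D (27x^2 + 27y^2) dA = ∫_{0}^{2π} ∫_{4}^{6} (27r^2) · r dr dθ.

Inner integral (in r): ∫_{4}^{6} (27r^2) · r dr = 7020.

Outer integral (in θ): ∫_{0}^{2π} (7020) dθ = 14040π.

Therefore ∬_D (27x^2 + 27y^2) dA = 14040π.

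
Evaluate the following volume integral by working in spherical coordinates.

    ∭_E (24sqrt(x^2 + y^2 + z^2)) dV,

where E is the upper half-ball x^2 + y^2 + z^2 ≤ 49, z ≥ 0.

In spherical coordinates, x = ρ sin(φ) cos(θ), y = ρ sin(φ) sin(θ), z = ρ cos(φ), and dV = ρ^2 sin(φ) dρ dφ dθ.

The integrand becomes 24ρ, so

    ∭_E (24sqrt(x^2 + y^2 + z^2)) dV = ∫_{0}^{2π} ∫_{0}^{π/2} ∫_{0}^{7} (24ρ) · ρ^2 sin(φ) dρ dφ dθ.

Inner (ρ): 14406sin(φ).
Middle (φ): 14406.
Outer (θ): 28812π.

Therefore the triple integral equals 28812π.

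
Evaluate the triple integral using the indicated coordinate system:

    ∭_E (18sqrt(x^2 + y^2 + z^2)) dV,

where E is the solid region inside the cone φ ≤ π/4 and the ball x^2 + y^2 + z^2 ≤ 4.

In spherical coordinates, x = ρ sin(φ) cos(θ), y = ρ sin(φ) sin(θ), z = ρ cos(φ), and dV = ρ^2 sin(φ) dρ dφ dθ.

The integrand becomes 18ρ, so

    ∭_E (18sqrt(x^2 + y^2 + z^2)) dV = ∫_{0}^{2π} ∫_{0}^{π/4} ∫_{0}^{2} (18ρ) · ρ^2 sin(φ) dρ dφ dθ.

Inner (ρ): 72sin(φ).
Middle (φ): 72 - 36sqrt(2).
Outer (θ): 72π (2 - sqrt(2)).

Therefore the triple integral equals 72π (2 - sqrt(2)).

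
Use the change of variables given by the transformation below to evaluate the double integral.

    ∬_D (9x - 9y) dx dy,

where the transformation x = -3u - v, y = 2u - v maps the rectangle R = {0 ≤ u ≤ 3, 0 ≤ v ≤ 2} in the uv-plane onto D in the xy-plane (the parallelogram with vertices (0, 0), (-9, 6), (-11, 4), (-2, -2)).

Compute the Jacobian determinant of (x, y) with respect to (u, v):

    ∂(x,y)/∂(u,v) = | -3  -1 | = (-3)(-1) - (-1)(2) = 5.
                   | 2  -1 |

Its absolute value is |J| = 5 (the area scaling factor).

Substituting x = -3u - v, y = 2u - v into the integrand,

    9x - 9y → -45u,

so the integral becomes

    ∬_R (-45u) · |J| du dv = ∫_0^3 ∫_0^2 (-225u) dv du.

Inner (v): -450u.
Outer (u): -2025.

Therefore ∬_D (9x - 9y) dx dy = -2025.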